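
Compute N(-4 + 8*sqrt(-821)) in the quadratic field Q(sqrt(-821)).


N(a + b*sqrt(d)) = a^2 - d*b^2
= (-4)^2 - (-821)*(8)^2
= 16 + 52544
= 52560

52560


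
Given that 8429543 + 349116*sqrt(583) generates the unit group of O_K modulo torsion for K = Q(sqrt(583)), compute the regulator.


epsilon = 8429543 + 349116*sqrt(583)
= 1.6859e+07
R = ln(1.6859e+07)
= 16.6404

16.6404


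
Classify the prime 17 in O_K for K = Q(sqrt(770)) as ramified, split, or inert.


K = Q(sqrt(770)). Since d mod 4 = 2, disc(K) = 3080.
Check p | disc: 3080 mod 17 = 3.
p does not divide disc. Compute Legendre symbol (d/p):
5^((17-1)/2) mod 17 = -1
(d/p) = -1, so p is inert: (p) stays prime with e=1, f=2, g=1.
Therefore p is inert.

inert


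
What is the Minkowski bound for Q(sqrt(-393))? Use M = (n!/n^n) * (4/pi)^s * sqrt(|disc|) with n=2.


d = -393, d mod 4 = 3, so disc(K) = 4d = -1572; |disc(K)| = 1572
Imaginary quadratic field, so n = 2, s = r2 = 1, r1 = 0
M = (n!/n^n) * (4/pi)^s * sqrt(|disc(K)|) = (2!/2^2) * (4/pi)^1 * sqrt(1572)
= 0.5 * 1.273240 * 39.648455
= 25.2410

25.2410


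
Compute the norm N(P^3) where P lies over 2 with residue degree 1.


N(P^a) = p^(a*f)
= 2^(3*1)
= 2^3
= 8

8


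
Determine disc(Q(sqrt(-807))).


For K = Q(sqrt(d)) with d squarefree: disc(K) = d if d = 1 mod 4, and disc(K) = 4d if d = 2 or 3 mod 4.
Here d = -807, and d mod 4 = 1.
d = 1 mod 4 (O_K = Z[(1+sqrt(d))/2]), so disc(K) = d = -807

-807


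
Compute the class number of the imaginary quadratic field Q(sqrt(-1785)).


K = Q(sqrt(-1785)). d mod 4 = 3, so D = disc(K) = 4d = -7140
h(K) equals the number of primitive reduced positive-definite forms (a, b, c) = a*x^2 + b*x*y + c*y^2 with b^2 - 4ac = D,
where reduced means |b| <= a <= c, with b >= 0 whenever |b| = a or a = c, and primitive means gcd(a, b, c) = 1.
Reduced forces 3a^2 <= |D| = 7140, so 1 <= a <= 48; b must have the parity of D, and c = (b^2 - D)/(4a) must be an integer >= a.
Enumerate a = 1..48, b in [-a, a]:
  a=1: (1, 0, 1785)  [1]
  a=2: (2, 2, 893)  [1]
  a=3: (3, 0, 595)  [1]
  a=4: none
  a=5: (5, 0, 357)  [1]
  a=6: (6, 6, 299)  [1]
  a=7: (7, 0, 255)  [1]
  a=8..9: none
  a=10: (10, 10, 181)  [1]
  a=11..12: none
  a=13: (13, -6, 138), (13, 6, 138)  [2]
  a=14: (14, 14, 131)  [1]
  a=15: (15, 0, 119)  [1]
  a=16: none
  a=17: (17, 0, 105)  [1]
  a=18: none
  a=19: (19, -2, 94), (19, 2, 94)  [2]
  a=20: none
  a=21: (21, 0, 85)  [1]
  a=22: none
  a=23: (23, -6, 78), (23, 6, 78)  [2]
  a=24..25: none
  a=26: (26, -6, 69), (26, 6, 69)  [2]
  a=27..28: none
  a=29: (29, -20, 65), (29, 20, 65)  [2]
  a=30: (30, 30, 67)  [1]
  a=31..33: none
  a=34: (34, 34, 61)  [1]
  a=35: (35, 0, 51)  [1]
  a=36: none
  a=37: (37, -36, 57), (37, 36, 57)  [2]
  a=38: (38, -2, 47), (38, 2, 47)  [2]
  a=39: (39, -6, 46), (39, 6, 46)  [2]
  a=40..41: none
  a=42: (42, 42, 53)  [1]
  a=43: (43, 16, 43)  [1]
  a=44..48: none
Total reduced forms: 1 + 1 + 1 + 1 + 1 + 1 + 1 + 2 + 1 + 1 + 1 + 2 + 1 + 2 + 2 + 2 + 1 + 1 + 1 + 2 + 2 + 2 + 1 + 1 = 32
h = 32

32


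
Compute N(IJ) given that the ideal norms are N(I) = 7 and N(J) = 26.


N(IJ) = N(I) * N(J)
= 7 * 26
= 182

182


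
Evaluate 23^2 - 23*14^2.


x^2 - d*y^2
= 23^2 - 23*14^2
= 529 - 4508
= -3979

-3979


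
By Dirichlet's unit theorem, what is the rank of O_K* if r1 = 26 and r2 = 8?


By Dirichlet's unit theorem:
rank = r1 + r2 - 1
= 26 + 8 - 1
= 33

33


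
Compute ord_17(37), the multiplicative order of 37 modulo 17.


We want ord_17(37), the smallest k >= 1 with 37^k = 1 mod 17.
n = 17 = 17, phi(17) = 16; the order divides phi(n).
Divisors of 16: 1, 2, 4, 8, 16
Repeated squaring mod 17: 37^1 = 3, 37^2 = 9, 37^4 = 13, 37^8 = 16, 37^16 = 1
Test divisors in increasing order:
  k=1: 37^1 = 3 mod 17
  k=2: 37^2 = 9 mod 17
  k=4: 37^4 = 13 mod 17
  k=8: 37^8 = 16 mod 17
  k=16: 37^16 = 1 mod 17  <- first divisor giving 1
Order = 16

16


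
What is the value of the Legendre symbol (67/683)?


p = 683 is prime, so compute (67/683) with the reciprocity algorithm (Jacobi-symbol steps: pull out 2s via (2/n), flip via reciprocity, reduce):
  reciprocity: (67/683) -> -(683/67)
  reduce: (13/67)
  reciprocity: (13/67) -> +(67/13)
  reduce: (2/13)
  pull out 2: (2/13) = -1  (since 13 mod 8 = 5)
  (1/13) = 1
Product of signs = 1
(67/683) = 1

1


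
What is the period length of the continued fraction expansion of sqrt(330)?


Run the CF algorithm for sqrt(330).
a_0 = floor(sqrt(330)) = 18; set m_0=0, q_0=1.
Recurrence: m' = q*a - m,  q' = (d - m'^2)/q,  a' = floor((a_0 + m')/q').
  step 1: m=18, q=6, a=6
  step 2: m=18, q=1, a=36
a_2 = 2*a_0 = 36, so the period closes here.
sqrt(330) = [18; 6, 36]
Period length = 2

2


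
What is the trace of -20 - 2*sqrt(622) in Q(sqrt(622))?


Tr(a + b*sqrt(d)) = (a + b*sqrt(d)) + (a - b*sqrt(d)) = 2a
= 2 * (-20)
= -40

-40


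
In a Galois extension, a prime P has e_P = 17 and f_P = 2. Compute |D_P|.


|D_P| = e * f
= 17 * 2
= 34

34


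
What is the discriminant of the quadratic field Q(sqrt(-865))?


For K = Q(sqrt(d)) with d squarefree: disc(K) = d if d = 1 mod 4, and disc(K) = 4d if d = 2 or 3 mod 4.
Here d = -865, and d mod 4 = 3.
d = 3 mod 4, not 1 (O_K = Z[sqrt(d)]), so disc(K) = 4d = 4 * (-865) = -3460

-3460


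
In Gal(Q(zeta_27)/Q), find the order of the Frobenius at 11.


The Frobenius at p in Gal(Q(zeta_n)/Q) = (Z/nZ)* is the class of p, so its order is ord_27(11), the smallest k >= 1 with 11^k = 1 mod 27.
n = 27 = 3^3, phi(27) = 18; the order divides phi(n).
Divisors of 18: 1, 2, 3, 6, 9, 18
Repeated squaring mod 27: 11^1 = 11, 11^2 = 13, 11^4 = 7, 11^8 = 22, 11^16 = 25
Test divisors in increasing order:
  k=1: 11^1 = 11 mod 27
  k=2: 11^2 = 13 mod 27
  k=3: 11^3 = 13 * 11 = 8 mod 27
  k=6: 11^6 = 7 * 13 = 10 mod 27
  k=9: 11^9 = 22 * 11 = 26 mod 27
  k=18: 11^18 = 25 * 13 = 1 mod 27  <- first divisor giving 1
Order = 18

18


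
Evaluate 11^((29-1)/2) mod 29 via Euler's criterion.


p = 29 is prime and the exponent is (p-1)/2 = 14, so by Euler's criterion 11^14 = (11/29) = +1 or -1 mod 29.
Compute by square-and-multiply:
  14 = 8 + 4 + 2 (binary 1110)
  Repeated squaring mod 29: 11^1 = 11, 11^2 = 5, 11^4 = 25, 11^8 = 16
  11^14 = 11^8 * 11^4 * 11^2 = 16 * 25 * 5 mod 29
    16 * 25 = 400 = 23 mod 29
    23 * 5 = 115 = 28 mod 29
  11^14 = 28 mod 29
Result 28 = p - 1 = -1 mod 29: 11 is a quadratic non-residue mod 29. As a residue in [0, p-1] the value is 28.
11^14 mod 29 = 28

28


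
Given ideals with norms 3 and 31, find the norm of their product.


N(IJ) = N(I) * N(J)
= 3 * 31
= 93

93


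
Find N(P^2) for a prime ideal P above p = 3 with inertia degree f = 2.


N(P^a) = p^(a*f)
= 3^(2*2)
= 3^4
= 81

81


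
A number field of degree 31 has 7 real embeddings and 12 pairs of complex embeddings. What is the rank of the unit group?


By Dirichlet's unit theorem:
rank = r1 + r2 - 1
= 7 + 12 - 1
= 18

18


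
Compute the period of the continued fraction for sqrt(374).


Run the CF algorithm for sqrt(374).
a_0 = floor(sqrt(374)) = 19; set m_0=0, q_0=1.
Recurrence: m' = q*a - m,  q' = (d - m'^2)/q,  a' = floor((a_0 + m')/q').
  step 1: m=19, q=13, a=2
  step 2: m=7, q=25, a=1
  step 3: m=18, q=2, a=18
  step 4: m=18, q=25, a=1
  step 5: m=7, q=13, a=2
  step 6: m=19, q=1, a=38
a_6 = 2*a_0 = 38, so the period closes here.
sqrt(374) = [19; 2, 1, 18, 1, 2, 38]
Period length = 6

6


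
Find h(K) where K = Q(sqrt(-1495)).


K = Q(sqrt(-1495)). d mod 4 = 1, so D = disc(K) = d = -1495
h(K) equals the number of primitive reduced positive-definite forms (a, b, c) = a*x^2 + b*x*y + c*y^2 with b^2 - 4ac = D,
where reduced means |b| <= a <= c, with b >= 0 whenever |b| = a or a = c, and primitive means gcd(a, b, c) = 1.
Reduced forces 3a^2 <= |D| = 1495, so 1 <= a <= 22; b must have the parity of D, and c = (b^2 - D)/(4a) must be an integer >= a.
Enumerate a = 1..22, b in [-a, a]:
  a=1: (1, 1, 374)  [1]
  a=2: (2, -1, 187), (2, 1, 187)  [2]
  a=3: none
  a=4: (4, -3, 94), (4, 3, 94)  [2]
  a=5: (5, 5, 76)  [1]
  a=6..7: none
  a=8: (8, -3, 47), (8, 3, 47)  [2]
  a=9: none
  a=10: (10, -5, 38), (10, 5, 38)  [2]
  a=11: (11, -1, 34), (11, 1, 34)  [2]
  a=12: none
  a=13: (13, 13, 32)  [1]
  a=14..15: none
  a=16: (16, -13, 26), (16, 13, 26)  [2]
  a=17: (17, -1, 22), (17, 1, 22)  [2]
  a=18: none
  a=19: (19, -5, 20), (19, 5, 20)  [2]
  a=20..21: none
  a=22: (22, 21, 22)  [1]
Total reduced forms: 1 + 2 + 2 + 1 + 2 + 2 + 2 + 1 + 2 + 2 + 2 + 1 = 20
h = 20

20


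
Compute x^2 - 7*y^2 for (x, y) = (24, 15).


x^2 - d*y^2
= 24^2 - 7*15^2
= 576 - 1575
= -999

-999


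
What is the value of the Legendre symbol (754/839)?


p = 839 is prime, so compute (754/839) with the reciprocity algorithm (Jacobi-symbol steps: pull out 2s via (2/n), flip via reciprocity, reduce):
  pull out 2: (2/839) = +1  (since 839 mod 8 = 7)
  reciprocity: (377/839) -> +(839/377)
  reduce: (85/377)
  reciprocity: (85/377) -> +(377/85)
  reduce: (37/85)
  reciprocity: (37/85) -> +(85/37)
  reduce: (11/37)
  reciprocity: (11/37) -> +(37/11)
  reduce: (4/11)
  pull out 2: (2/11) = -1  (since 11 mod 8 = 3)
  pull out 2: (2/11) = -1  (since 11 mod 8 = 3)
  (1/11) = 1
Product of signs = 1
(754/839) = 1

1


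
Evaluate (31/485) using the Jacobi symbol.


Compute (31/485) via quadratic reciprocity:
  reciprocity: (31/485) -> +(485/31)
  reduce: (20/31)
  pull out 2: (2/31) = +1  (since 31 mod 8 = 7)
  pull out 2: (2/31) = +1  (since 31 mod 8 = 7)
  reciprocity: (5/31) -> +(31/5)
  reduce: (1/5)
  (1/5) = 1
Product of signs = 1

1


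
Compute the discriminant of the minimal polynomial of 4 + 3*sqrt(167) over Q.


The element 4 + 3*sqrt(167) has minimal polynomial:
x^2 - 8*x - 1487
Discriminant = (-8)^2 - 4*(-1487)
= 64 + 5948
= 6012

6012


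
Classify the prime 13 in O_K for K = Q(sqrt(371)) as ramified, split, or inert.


K = Q(sqrt(371)). Since d mod 4 = 3, disc(K) = 1484.
Check p | disc: 1484 mod 13 = 2.
p does not divide disc. Compute Legendre symbol (d/p):
7^((13-1)/2) mod 13 = -1
(d/p) = -1, so p is inert: (p) stays prime with e=1, f=2, g=1.
Therefore p is inert.

inert


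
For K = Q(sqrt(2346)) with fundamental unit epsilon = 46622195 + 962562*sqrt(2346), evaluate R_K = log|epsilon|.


epsilon = 46622195 + 962562*sqrt(2346)
= 9.3244e+07
R = ln(9.3244e+07)
= 18.3507

18.3507


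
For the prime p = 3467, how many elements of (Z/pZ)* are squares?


For prime p, the number of non-zero quadratic residues is (p-1)/2.
= (3467-1)/2
= 1733

1733


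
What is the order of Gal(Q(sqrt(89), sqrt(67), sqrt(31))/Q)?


The 3 square roots of distinct primes are multiplicatively independent over Q,
so [K:Q] = 2^3 and Gal(K/Q) is isomorphic to (Z/2Z)^3.
|Gal| = 2^3 = 8

8


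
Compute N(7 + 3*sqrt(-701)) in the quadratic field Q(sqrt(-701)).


N(a + b*sqrt(d)) = a^2 - d*b^2
= (7)^2 - (-701)*(3)^2
= 49 + 6309
= 6358

6358


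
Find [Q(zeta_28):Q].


The degree equals Euler's totient phi(28).
28 = 2^2 * 7
phi(28) = 12

12


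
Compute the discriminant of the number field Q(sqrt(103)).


For K = Q(sqrt(d)) with d squarefree: disc(K) = d if d = 1 mod 4, and disc(K) = 4d if d = 2 or 3 mod 4.
Here d = 103, and d mod 4 = 3.
d = 3 mod 4, not 1 (O_K = Z[sqrt(d)]), so disc(K) = 4d = 4 * (103) = 412

412


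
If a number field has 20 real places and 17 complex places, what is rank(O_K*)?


By Dirichlet's unit theorem:
rank = r1 + r2 - 1
= 20 + 17 - 1
= 36

36


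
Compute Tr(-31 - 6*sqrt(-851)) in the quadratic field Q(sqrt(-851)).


Tr(a + b*sqrt(d)) = (a + b*sqrt(d)) + (a - b*sqrt(d)) = 2a
= 2 * (-31)
= -62

-62


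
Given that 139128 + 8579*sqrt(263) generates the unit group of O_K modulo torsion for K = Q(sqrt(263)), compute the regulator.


epsilon = 139128 + 8579*sqrt(263)
= 278256.0000
R = ln(278256.0000)
= 12.5363

12.5363


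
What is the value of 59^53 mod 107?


p = 107 is prime and the exponent is (p-1)/2 = 53, so by Euler's criterion 59^53 = (59/107) = +1 or -1 mod 107.
Compute by square-and-multiply:
  53 = 32 + 16 + 4 + 1 (binary 110101)
  Repeated squaring mod 107: 59^1 = 59, 59^2 = 57, 59^4 = 39, 59^8 = 23, 59^16 = 101, 59^32 = 36
  59^53 = 59^32 * 59^16 * 59^4 * 59^1 = 36 * 101 * 39 * 59 mod 107
    36 * 101 = 3636 = 105 mod 107
    105 * 39 = 4095 = 29 mod 107
    29 * 59 = 1711 = 106 mod 107
  59^53 = 106 mod 107
Result 106 = p - 1 = -1 mod 107: 59 is a quadratic non-residue mod 107. As a residue in [0, p-1] the value is 106.
59^53 mod 107 = 106

106


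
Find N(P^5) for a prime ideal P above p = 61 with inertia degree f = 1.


N(P^a) = p^(a*f)
= 61^(5*1)
= 61^5
= 844596301

844596301


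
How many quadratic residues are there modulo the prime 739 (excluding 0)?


For prime p, the number of non-zero quadratic residues is (p-1)/2.
= (739-1)/2
= 369

369


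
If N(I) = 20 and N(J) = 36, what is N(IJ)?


N(IJ) = N(I) * N(J)
= 20 * 36
= 720

720


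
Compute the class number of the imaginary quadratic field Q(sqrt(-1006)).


K = Q(sqrt(-1006)). d mod 4 = 2, so D = disc(K) = 4d = -4024
h(K) equals the number of primitive reduced positive-definite forms (a, b, c) = a*x^2 + b*x*y + c*y^2 with b^2 - 4ac = D,
where reduced means |b| <= a <= c, with b >= 0 whenever |b| = a or a = c, and primitive means gcd(a, b, c) = 1.
Reduced forces 3a^2 <= |D| = 4024, so 1 <= a <= 36; b must have the parity of D, and c = (b^2 - D)/(4a) must be an integer >= a.
Enumerate a = 1..36, b in [-a, a]:
  a=1: (1, 0, 1006)  [1]
  a=2: (2, 0, 503)  [1]
  a=3..4: none
  a=5: (5, -4, 202), (5, 4, 202)  [2]
  a=6: none
  a=7: (7, -6, 145), (7, 6, 145)  [2]
  a=8..9: none
  a=10: (10, -4, 101), (10, 4, 101)  [2]
  a=11..13: none
  a=14: (14, -8, 73), (14, 8, 73)  [2]
  a=15..18: none
  a=19: (19, -2, 53), (19, 2, 53)  [2]
  a=20..22: none
  a=23: (23, -22, 49), (23, 22, 49)  [2]
  a=24: none
  a=25: (25, -24, 46), (25, 24, 46)  [2]
  a=26..28: none
  a=29: (29, -6, 35), (29, 6, 35)  [2]
  a=30..34: none
  a=35: (35, -34, 37), (35, 34, 37)  [2]
  a=36: none
Total reduced forms: 1 + 1 + 2 + 2 + 2 + 2 + 2 + 2 + 2 + 2 + 2 = 20
h = 20

20


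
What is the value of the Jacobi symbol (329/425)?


Compute (329/425) via quadratic reciprocity:
  reciprocity: (329/425) -> +(425/329)
  reduce: (96/329)
  pull out 2: (2/329) = +1  (since 329 mod 8 = 1)
  pull out 2: (2/329) = +1  (since 329 mod 8 = 1)
  pull out 2: (2/329) = +1  (since 329 mod 8 = 1)
  pull out 2: (2/329) = +1  (since 329 mod 8 = 1)
  pull out 2: (2/329) = +1  (since 329 mod 8 = 1)
  reciprocity: (3/329) -> +(329/3)
  reduce: (2/3)
  pull out 2: (2/3) = -1  (since 3 mod 8 = 3)
  (1/3) = 1
Product of signs = -1

-1


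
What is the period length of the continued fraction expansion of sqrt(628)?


Run the CF algorithm for sqrt(628).
a_0 = floor(sqrt(628)) = 25; set m_0=0, q_0=1.
Recurrence: m' = q*a - m,  q' = (d - m'^2)/q,  a' = floor((a_0 + m')/q').
  step 1: m=25, q=3, a=16
  step 2: m=23, q=33, a=1
  step 3: m=10, q=16, a=2
  step 4: m=22, q=9, a=5
  step 5: m=23, q=11, a=4
  step 6: m=21, q=17, a=2
  step 7: m=13, q=27, a=1
  step 8: m=14, q=16, a=2
  step 9: m=18, q=19, a=2
  step 10: m=20, q=12, a=3
  step 11: m=16, q=31, a=1
  step 12: m=15, q=13, a=3
  step 13: m=24, q=4, a=12
  step 14: m=24, q=13, a=3
  step 15: m=15, q=31, a=1
  step 16: m=16, q=12, a=3
  step 17: m=20, q=19, a=2
  step 18: m=18, q=16, a=2
  step 19: m=14, q=27, a=1
  step 20: m=13, q=17, a=2
  step 21: m=21, q=11, a=4
  step 22: m=23, q=9, a=5
  step 23: m=22, q=16, a=2
  step 24: m=10, q=33, a=1
  step 25: m=23, q=3, a=16
  step 26: m=25, q=1, a=50
a_26 = 2*a_0 = 50, so the period closes here.
sqrt(628) = [25; 16, 1, 2, 5, 4, 2, 1, 2, 2, 3, 1, 3, 12, 3, 1, 3, 2, 2, 1, 2, 4, 5, 2, 1, 16, 50]
Period length = 26

26


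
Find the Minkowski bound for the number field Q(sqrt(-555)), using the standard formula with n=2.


d = -555, d mod 4 = 1, so disc(K) = d = -555; |disc(K)| = 555
Imaginary quadratic field, so n = 2, s = r2 = 1, r1 = 0
M = (n!/n^n) * (4/pi)^s * sqrt(|disc(K)|) = (2!/2^2) * (4/pi)^1 * sqrt(555)
= 0.5 * 1.273240 * 23.558438
= 14.9978

14.9978


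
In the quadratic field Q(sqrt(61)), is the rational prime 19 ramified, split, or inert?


K = Q(sqrt(61)). Since d mod 4 = 1, disc(K) = 61.
Check p | disc: 61 mod 19 = 4.
p does not divide disc. Compute Legendre symbol (d/p):
4^((19-1)/2) mod 19 = 1
(d/p) = 1, so p splits: (p) = P*P' with e=1, f=1, g=2.
Therefore p is split.

split


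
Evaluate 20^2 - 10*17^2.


x^2 - d*y^2
= 20^2 - 10*17^2
= 400 - 2890
= -2490

-2490


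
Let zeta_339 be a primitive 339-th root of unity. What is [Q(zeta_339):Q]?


The degree equals Euler's totient phi(339).
339 = 3 * 113
phi(339) = 224

224


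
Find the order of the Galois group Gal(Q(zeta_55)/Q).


|Gal(Q(zeta_55)/Q)| = phi(55)
= 40

40


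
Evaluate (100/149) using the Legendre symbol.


p = 149 is prime, so compute (100/149) with the reciprocity algorithm (Jacobi-symbol steps: pull out 2s via (2/n), flip via reciprocity, reduce):
  pull out 2: (2/149) = -1  (since 149 mod 8 = 5)
  pull out 2: (2/149) = -1  (since 149 mod 8 = 5)
  reciprocity: (25/149) -> +(149/25)
  reduce: (24/25)
  pull out 2: (2/25) = +1  (since 25 mod 8 = 1)
  pull out 2: (2/25) = +1  (since 25 mod 8 = 1)
  pull out 2: (2/25) = +1  (since 25 mod 8 = 1)
  reciprocity: (3/25) -> +(25/3)
  reduce: (1/3)
  (1/3) = 1
Product of signs = 1
(100/149) = 1

1


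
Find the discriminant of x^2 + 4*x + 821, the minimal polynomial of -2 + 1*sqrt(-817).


The element -2 + 1*sqrt(-817) has minimal polynomial:
x^2 + 4*x + 821
Discriminant = (4)^2 - 4*(821)
= 16 - 3284
= -3268

-3268


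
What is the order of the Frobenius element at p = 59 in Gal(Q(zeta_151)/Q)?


The Frobenius at p in Gal(Q(zeta_n)/Q) = (Z/nZ)* is the class of p, so its order is ord_151(59), the smallest k >= 1 with 59^k = 1 mod 151.
n = 151 = 151, phi(151) = 150; the order divides phi(n).
Divisors of 150: 1, 2, 3, 5, 6, 10, 15, 25, 30, 50, 75, 150
Repeated squaring mod 151: 59^1 = 59, 59^2 = 8, 59^4 = 64, 59^8 = 19, 59^16 = 59, 59^32 = 8, 59^64 = 64, 59^128 = 19
Test divisors in increasing order:
  k=1: 59^1 = 59 mod 151
  k=2: 59^2 = 8 mod 151
  k=3: 59^3 = 8 * 59 = 19 mod 151
  k=5: 59^5 = 64 * 59 = 1 mod 151  <- first divisor giving 1
Order = 5

5


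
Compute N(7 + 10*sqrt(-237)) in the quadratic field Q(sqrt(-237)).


N(a + b*sqrt(d)) = a^2 - d*b^2
= (7)^2 - (-237)*(10)^2
= 49 + 23700
= 23749

23749


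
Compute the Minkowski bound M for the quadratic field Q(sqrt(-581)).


d = -581, d mod 4 = 3, so disc(K) = 4d = -2324; |disc(K)| = 2324
Imaginary quadratic field, so n = 2, s = r2 = 1, r1 = 0
M = (n!/n^n) * (4/pi)^s * sqrt(|disc(K)|) = (2!/2^2) * (4/pi)^1 * sqrt(2324)
= 0.5 * 1.273240 * 48.207883
= 30.6901

30.6901


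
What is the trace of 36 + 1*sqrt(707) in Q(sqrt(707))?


Tr(a + b*sqrt(d)) = (a + b*sqrt(d)) + (a - b*sqrt(d)) = 2a
= 2 * (36)
= 72

72


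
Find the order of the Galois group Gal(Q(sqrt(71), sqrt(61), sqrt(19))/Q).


The 3 square roots of distinct primes are multiplicatively independent over Q,
so [K:Q] = 2^3 and Gal(K/Q) is isomorphic to (Z/2Z)^3.
|Gal| = 2^3 = 8

8


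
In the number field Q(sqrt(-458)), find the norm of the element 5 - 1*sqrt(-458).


N(a + b*sqrt(d)) = a^2 - d*b^2
= (5)^2 - (-458)*(-1)^2
= 25 + 458
= 483

483


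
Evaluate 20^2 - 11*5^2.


x^2 - d*y^2
= 20^2 - 11*5^2
= 400 - 275
= 125

125


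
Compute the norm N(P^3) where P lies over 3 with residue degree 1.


N(P^a) = p^(a*f)
= 3^(3*1)
= 3^3
= 27

27


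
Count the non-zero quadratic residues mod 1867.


For prime p, the number of non-zero quadratic residues is (p-1)/2.
= (1867-1)/2
= 933

933


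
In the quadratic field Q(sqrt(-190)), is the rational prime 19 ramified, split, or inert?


K = Q(sqrt(-190)). Since d mod 4 = 2, disc(K) = -760.
Check p | disc: -760 mod 19 = 0.
p divides disc, so p ramifies: (p) = P^2 with e=2, f=1, g=1.
Therefore p is ramified.

ramified


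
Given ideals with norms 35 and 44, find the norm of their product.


N(IJ) = N(I) * N(J)
= 35 * 44
= 1540

1540


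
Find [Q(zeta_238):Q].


The degree equals Euler's totient phi(238).
238 = 2 * 7 * 17
phi(238) = 96

96


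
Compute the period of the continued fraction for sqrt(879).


Run the CF algorithm for sqrt(879).
a_0 = floor(sqrt(879)) = 29; set m_0=0, q_0=1.
Recurrence: m' = q*a - m,  q' = (d - m'^2)/q,  a' = floor((a_0 + m')/q').
  step 1: m=29, q=38, a=1
  step 2: m=9, q=21, a=1
  step 3: m=12, q=35, a=1
  step 4: m=23, q=10, a=5
  step 5: m=27, q=15, a=3
  step 6: m=18, q=37, a=1
  step 7: m=19, q=14, a=3
  step 8: m=23, q=25, a=2
  step 9: m=27, q=6, a=9
  step 10: m=27, q=25, a=2
  step 11: m=23, q=14, a=3
  step 12: m=19, q=37, a=1
  step 13: m=18, q=15, a=3
  step 14: m=27, q=10, a=5
  step 15: m=23, q=35, a=1
  step 16: m=12, q=21, a=1
  step 17: m=9, q=38, a=1
  step 18: m=29, q=1, a=58
a_18 = 2*a_0 = 58, so the period closes here.
sqrt(879) = [29; 1, 1, 1, 5, 3, 1, 3, 2, 9, 2, 3, 1, 3, 5, 1, 1, 1, 58]
Period length = 18

18


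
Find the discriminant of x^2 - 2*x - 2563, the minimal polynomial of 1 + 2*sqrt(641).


The element 1 + 2*sqrt(641) has minimal polynomial:
x^2 - 2*x - 2563
Discriminant = (-2)^2 - 4*(-2563)
= 4 + 10252
= 10256

10256


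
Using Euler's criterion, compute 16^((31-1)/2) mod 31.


p = 31 is prime and the exponent is (p-1)/2 = 15, so by Euler's criterion 16^15 = (16/31) = +1 or -1 mod 31.
Compute by square-and-multiply:
  15 = 8 + 4 + 2 + 1 (binary 1111)
  Repeated squaring mod 31: 16^1 = 16, 16^2 = 8, 16^4 = 2, 16^8 = 4
  16^15 = 16^8 * 16^4 * 16^2 * 16^1 = 4 * 2 * 8 * 16 mod 31
    4 * 2 = 8 = 8 mod 31
    8 * 8 = 64 = 2 mod 31
    2 * 16 = 32 = 1 mod 31
  16^15 = 1 mod 31
Result 1: 16 is a quadratic residue mod 31.
16^15 mod 31 = 1

1


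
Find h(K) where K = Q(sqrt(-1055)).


K = Q(sqrt(-1055)). d mod 4 = 1, so D = disc(K) = d = -1055
h(K) equals the number of primitive reduced positive-definite forms (a, b, c) = a*x^2 + b*x*y + c*y^2 with b^2 - 4ac = D,
where reduced means |b| <= a <= c, with b >= 0 whenever |b| = a or a = c, and primitive means gcd(a, b, c) = 1.
Reduced forces 3a^2 <= |D| = 1055, so 1 <= a <= 18; b must have the parity of D, and c = (b^2 - D)/(4a) must be an integer >= a.
Enumerate a = 1..18, b in [-a, a]:
  a=1: (1, 1, 264)  [1]
  a=2: (2, -1, 132), (2, 1, 132)  [2]
  a=3: (3, -1, 88), (3, 1, 88)  [2]
  a=4: (4, -1, 66), (4, 1, 66)  [2]
  a=5: (5, 5, 54)  [1]
  a=6: (6, -5, 45), (6, -1, 44), (6, 1, 44), (6, 5, 45)  [4]
  a=7: (7, -3, 38), (7, 3, 38)  [2]
  a=8: (8, -1, 33), (8, 1, 33)  [2]
  a=9: (9, -5, 30), (9, 5, 30)  [2]
  a=10: (10, -5, 27), (10, 5, 27)  [2]
  a=11: (11, -1, 24), (11, 1, 24)  [2]
  a=12: (12, -7, 23), (12, -1, 22), (12, 1, 22), (12, 7, 23)  [4]
  a=13: none
  a=14: (14, -11, 21), (14, -3, 19), (14, 3, 19), (14, 11, 21)  [4]
  a=15: (15, -5, 18), (15, 5, 18)  [2]
  a=16: (16, -15, 20), (16, 15, 20)  [2]
  a=17: (17, -13, 18), (17, 13, 18)  [2]
  a=18: none
Total reduced forms: 1 + 2 + 2 + 2 + 1 + 4 + 2 + 2 + 2 + 2 + 2 + 4 + 4 + 2 + 2 + 2 = 36
h = 36

36


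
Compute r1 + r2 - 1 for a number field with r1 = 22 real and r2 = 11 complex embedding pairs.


By Dirichlet's unit theorem:
rank = r1 + r2 - 1
= 22 + 11 - 1
= 32

32


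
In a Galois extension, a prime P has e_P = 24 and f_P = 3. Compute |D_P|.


|D_P| = e * f
= 24 * 3
= 72

72


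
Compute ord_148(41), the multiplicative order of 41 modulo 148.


We want ord_148(41), the smallest k >= 1 with 41^k = 1 mod 148.
n = 148 = 2^2 * 37, phi(148) = 72; the order divides phi(n).
Divisors of 72: 1, 2, 3, 4, 6, 8, 9, 12, 18, 24, 36, 72
Repeated squaring mod 148: 41^1 = 41, 41^2 = 53, 41^4 = 145, 41^8 = 9, 41^16 = 81, 41^32 = 49, 41^64 = 33
Test divisors in increasing order:
  k=1: 41^1 = 41 mod 148
  k=2: 41^2 = 53 mod 148
  k=3: 41^3 = 53 * 41 = 101 mod 148
  k=4: 41^4 = 145 mod 148
  k=6: 41^6 = 145 * 53 = 137 mod 148
  k=8: 41^8 = 9 mod 148
  k=9: 41^9 = 9 * 41 = 73 mod 148
  k=12: 41^12 = 9 * 145 = 121 mod 148
  k=18: 41^18 = 81 * 53 = 1 mod 148  <- first divisor giving 1
Order = 18

18


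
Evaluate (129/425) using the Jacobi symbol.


Compute (129/425) via quadratic reciprocity:
  reciprocity: (129/425) -> +(425/129)
  reduce: (38/129)
  pull out 2: (2/129) = +1  (since 129 mod 8 = 1)
  reciprocity: (19/129) -> +(129/19)
  reduce: (15/19)
  reciprocity: (15/19) -> -(19/15)
  reduce: (4/15)
  pull out 2: (2/15) = +1  (since 15 mod 8 = 7)
  pull out 2: (2/15) = +1  (since 15 mod 8 = 7)
  (1/15) = 1
Product of signs = -1

-1


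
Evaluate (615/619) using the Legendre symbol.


p = 619 is prime, so compute (615/619) with the reciprocity algorithm (Jacobi-symbol steps: pull out 2s via (2/n), flip via reciprocity, reduce):
  reciprocity: (615/619) -> -(619/615)
  reduce: (4/615)
  pull out 2: (2/615) = +1  (since 615 mod 8 = 7)
  pull out 2: (2/615) = +1  (since 615 mod 8 = 7)
  (1/615) = 1
Product of signs = -1
(615/619) = -1

-1


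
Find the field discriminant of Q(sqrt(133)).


For K = Q(sqrt(d)) with d squarefree: disc(K) = d if d = 1 mod 4, and disc(K) = 4d if d = 2 or 3 mod 4.
Here d = 133, and d mod 4 = 1.
d = 1 mod 4 (O_K = Z[(1+sqrt(d))/2]), so disc(K) = d = 133

133


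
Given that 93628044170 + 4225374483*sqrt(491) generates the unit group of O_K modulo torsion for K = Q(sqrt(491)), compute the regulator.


epsilon = 93628044170 + 4225374483*sqrt(491)
= 1.8726e+11
R = ln(1.8726e+11)
= 25.9557

25.9557


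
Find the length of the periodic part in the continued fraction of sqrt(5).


Run the CF algorithm for sqrt(5).
a_0 = floor(sqrt(5)) = 2; set m_0=0, q_0=1.
Recurrence: m' = q*a - m,  q' = (d - m'^2)/q,  a' = floor((a_0 + m')/q').
  step 1: m=2, q=1, a=4
a_1 = 2*a_0 = 4, so the period closes here.
sqrt(5) = [2; 4]
Period length = 1

1


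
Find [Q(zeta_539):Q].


The degree equals Euler's totient phi(539).
539 = 7^2 * 11
phi(539) = 420

420


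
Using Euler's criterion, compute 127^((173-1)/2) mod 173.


p = 173 is prime and the exponent is (p-1)/2 = 86, so by Euler's criterion 127^86 = (127/173) = +1 or -1 mod 173.
Compute by square-and-multiply:
  86 = 64 + 16 + 4 + 2 (binary 1010110)
  Repeated squaring mod 173: 127^1 = 127, 127^2 = 40, 127^4 = 43, 127^8 = 119, 127^16 = 148, 127^32 = 106, 127^64 = 164
  127^86 = 127^64 * 127^16 * 127^4 * 127^2 = 164 * 148 * 43 * 40 mod 173
    164 * 148 = 24272 = 52 mod 173
    52 * 43 = 2236 = 160 mod 173
    160 * 40 = 6400 = 172 mod 173
  127^86 = 172 mod 173
Result 172 = p - 1 = -1 mod 173: 127 is a quadratic non-residue mod 173. As a residue in [0, p-1] the value is 172.
127^86 mod 173 = 172

172


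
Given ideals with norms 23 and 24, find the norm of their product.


N(IJ) = N(I) * N(J)
= 23 * 24
= 552

552


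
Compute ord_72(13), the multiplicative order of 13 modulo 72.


We want ord_72(13), the smallest k >= 1 with 13^k = 1 mod 72.
n = 72 = 2^3 * 3^2, phi(72) = 24; the order divides phi(n).
Divisors of 24: 1, 2, 3, 4, 6, 8, 12, 24
Repeated squaring mod 72: 13^1 = 13, 13^2 = 25, 13^4 = 49, 13^8 = 25, 13^16 = 49
Test divisors in increasing order:
  k=1: 13^1 = 13 mod 72
  k=2: 13^2 = 25 mod 72
  k=3: 13^3 = 25 * 13 = 37 mod 72
  k=4: 13^4 = 49 mod 72
  k=6: 13^6 = 49 * 25 = 1 mod 72  <- first divisor giving 1
Order = 6

6


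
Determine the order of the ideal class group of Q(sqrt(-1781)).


K = Q(sqrt(-1781)). d mod 4 = 3, so D = disc(K) = 4d = -7124
h(K) equals the number of primitive reduced positive-definite forms (a, b, c) = a*x^2 + b*x*y + c*y^2 with b^2 - 4ac = D,
where reduced means |b| <= a <= c, with b >= 0 whenever |b| = a or a = c, and primitive means gcd(a, b, c) = 1.
Reduced forces 3a^2 <= |D| = 7124, so 1 <= a <= 48; b must have the parity of D, and c = (b^2 - D)/(4a) must be an integer >= a.
Enumerate a = 1..48, b in [-a, a]:
  a=1: (1, 0, 1781)  [1]
  a=2: (2, 2, 891)  [1]
  a=3: (3, -2, 594), (3, 2, 594)  [2]
  a=4: none
  a=5: (5, -4, 357), (5, 4, 357)  [2]
  a=6: (6, -2, 297), (6, 2, 297)  [2]
  a=7: (7, -4, 255), (7, 4, 255)  [2]
  a=8: none
  a=9: (9, -2, 198), (9, 2, 198)  [2]
  a=10: (10, -6, 179), (10, 6, 179)  [2]
  a=11: (11, -2, 162), (11, 2, 162)  [2]
  a=12: none
  a=13: (13, 0, 137)  [1]
  a=14: (14, -10, 129), (14, 10, 129)  [2]
  a=15: (15, -14, 122), (15, -4, 119), (15, 4, 119), (15, 14, 122)  [4]
  a=16: none
  a=17: (17, -4, 105), (17, 4, 105)  [2]
  a=18: (18, -2, 99), (18, 2, 99)  [2]
  a=19: (19, -18, 98), (19, 18, 98)  [2]
  a=20: none
  a=21: (21, -10, 86), (21, -4, 85), (21, 4, 85), (21, 10, 86)  [4]
  a=22: (22, -2, 81), (22, 2, 81)  [2]
  a=23: (23, -12, 79), (23, 12, 79)  [2]
  a=24: none
  a=25: (25, -24, 77), (25, 24, 77)  [2]
  a=26: (26, 26, 75)  [1]
  a=27: (27, -2, 66), (27, 2, 66)  [2]
  a=28..29: none
  a=30: (30, -26, 65), (30, -14, 61), (30, 14, 61), (30, 26, 65)  [4]
  a=31..32: none
  a=33: (33, -20, 57), (33, -2, 54), (33, 2, 54), (33, 20, 57)  [4]
  a=34: (34, -30, 59), (34, 30, 59)  [2]
  a=35: (35, -24, 55), (35, -4, 51), (35, 4, 51), (35, 24, 55)  [4]
  a=36..37: none
  a=38: (38, -18, 49), (38, 18, 49)  [2]
  a=39: (39, -26, 50), (39, 26, 50)  [2]
  a=40: none
  a=41: (41, -16, 45), (41, 16, 45)  [2]
  a=42: (42, -38, 51), (42, -10, 43), (42, 10, 43), (42, 38, 51)  [4]
  a=43..44: none
  a=45: (45, -34, 46), (45, 34, 46)  [2]
  a=46..48: none
Total reduced forms: 1 + 1 + 2 + 2 + 2 + 2 + 2 + 2 + 2 + 1 + 2 + 4 + 2 + 2 + 2 + 4 + 2 + 2 + 2 + 1 + 2 + 4 + 4 + 2 + 4 + 2 + 2 + 2 + 4 + 2 = 68
h = 68

68


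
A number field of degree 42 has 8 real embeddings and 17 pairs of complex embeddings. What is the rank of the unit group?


By Dirichlet's unit theorem:
rank = r1 + r2 - 1
= 8 + 17 - 1
= 24

24


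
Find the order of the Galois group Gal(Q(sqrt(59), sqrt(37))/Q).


The 2 square roots of distinct primes are multiplicatively independent over Q,
so [K:Q] = 2^2 and Gal(K/Q) is isomorphic to (Z/2Z)^2.
|Gal| = 2^2 = 4

4


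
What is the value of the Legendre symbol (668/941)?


p = 941 is prime, so compute (668/941) with the reciprocity algorithm (Jacobi-symbol steps: pull out 2s via (2/n), flip via reciprocity, reduce):
  pull out 2: (2/941) = -1  (since 941 mod 8 = 5)
  pull out 2: (2/941) = -1  (since 941 mod 8 = 5)
  reciprocity: (167/941) -> +(941/167)
  reduce: (106/167)
  pull out 2: (2/167) = +1  (since 167 mod 8 = 7)
  reciprocity: (53/167) -> +(167/53)
  reduce: (8/53)
  pull out 2: (2/53) = -1  (since 53 mod 8 = 5)
  pull out 2: (2/53) = -1  (since 53 mod 8 = 5)
  pull out 2: (2/53) = -1  (since 53 mod 8 = 5)
  (1/53) = 1
Product of signs = -1
(668/941) = -1

-1


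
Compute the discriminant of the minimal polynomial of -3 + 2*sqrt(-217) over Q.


The element -3 + 2*sqrt(-217) has minimal polynomial:
x^2 + 6*x + 877
Discriminant = (6)^2 - 4*(877)
= 36 - 3508
= -3472

-3472


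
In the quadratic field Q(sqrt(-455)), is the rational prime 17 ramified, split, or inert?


K = Q(sqrt(-455)). Since d mod 4 = 1, disc(K) = -455.
Check p | disc: -455 mod 17 = 4.
p does not divide disc. Compute Legendre symbol (d/p):
4^((17-1)/2) mod 17 = 1
(d/p) = 1, so p splits: (p) = P*P' with e=1, f=1, g=2.
Therefore p is split.

split


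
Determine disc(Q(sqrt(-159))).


For K = Q(sqrt(d)) with d squarefree: disc(K) = d if d = 1 mod 4, and disc(K) = 4d if d = 2 or 3 mod 4.
Here d = -159, and d mod 4 = 1.
d = 1 mod 4 (O_K = Z[(1+sqrt(d))/2]), so disc(K) = d = -159

-159


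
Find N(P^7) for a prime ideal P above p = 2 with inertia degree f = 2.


N(P^a) = p^(a*f)
= 2^(7*2)
= 2^14
= 16384

16384


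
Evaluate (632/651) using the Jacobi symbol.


Compute (632/651) via quadratic reciprocity:
  pull out 2: (2/651) = -1  (since 651 mod 8 = 3)
  pull out 2: (2/651) = -1  (since 651 mod 8 = 3)
  pull out 2: (2/651) = -1  (since 651 mod 8 = 3)
  reciprocity: (79/651) -> -(651/79)
  reduce: (19/79)
  reciprocity: (19/79) -> -(79/19)
  reduce: (3/19)
  reciprocity: (3/19) -> -(19/3)
  reduce: (1/3)
  (1/3) = 1
Product of signs = 1

1


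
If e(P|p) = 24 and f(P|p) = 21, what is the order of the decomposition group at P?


|D_P| = e * f
= 24 * 21
= 504

504


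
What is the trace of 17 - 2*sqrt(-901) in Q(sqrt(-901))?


Tr(a + b*sqrt(d)) = (a + b*sqrt(d)) + (a - b*sqrt(d)) = 2a
= 2 * (17)
= 34

34


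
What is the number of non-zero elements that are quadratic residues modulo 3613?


For prime p, the number of non-zero quadratic residues is (p-1)/2.
= (3613-1)/2
= 1806

1806


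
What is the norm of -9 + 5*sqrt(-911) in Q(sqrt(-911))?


N(a + b*sqrt(d)) = a^2 - d*b^2
= (-9)^2 - (-911)*(5)^2
= 81 + 22775
= 22856

22856


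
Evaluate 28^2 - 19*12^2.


x^2 - d*y^2
= 28^2 - 19*12^2
= 784 - 2736
= -1952

-1952


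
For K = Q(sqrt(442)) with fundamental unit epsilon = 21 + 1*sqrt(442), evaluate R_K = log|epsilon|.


epsilon = 21 + 1*sqrt(442)
= 42.0238
R = ln(42.0238)
= 3.7382

3.7382


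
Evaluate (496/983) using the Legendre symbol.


p = 983 is prime, so compute (496/983) with the reciprocity algorithm (Jacobi-symbol steps: pull out 2s via (2/n), flip via reciprocity, reduce):
  pull out 2: (2/983) = +1  (since 983 mod 8 = 7)
  pull out 2: (2/983) = +1  (since 983 mod 8 = 7)
  pull out 2: (2/983) = +1  (since 983 mod 8 = 7)
  pull out 2: (2/983) = +1  (since 983 mod 8 = 7)
  reciprocity: (31/983) -> -(983/31)
  reduce: (22/31)
  pull out 2: (2/31) = +1  (since 31 mod 8 = 7)
  reciprocity: (11/31) -> -(31/11)
  reduce: (9/11)
  reciprocity: (9/11) -> +(11/9)
  reduce: (2/9)
  pull out 2: (2/9) = +1  (since 9 mod 8 = 1)
  (1/9) = 1
Product of signs = 1
(496/983) = 1

1


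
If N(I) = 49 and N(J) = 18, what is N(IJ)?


N(IJ) = N(I) * N(J)
= 49 * 18
= 882

882


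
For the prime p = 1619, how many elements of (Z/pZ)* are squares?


For prime p, the number of non-zero quadratic residues is (p-1)/2.
= (1619-1)/2
= 809

809


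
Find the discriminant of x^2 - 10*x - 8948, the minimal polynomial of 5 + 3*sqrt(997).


The element 5 + 3*sqrt(997) has minimal polynomial:
x^2 - 10*x - 8948
Discriminant = (-10)^2 - 4*(-8948)
= 100 + 35792
= 35892

35892


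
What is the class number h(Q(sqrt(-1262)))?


K = Q(sqrt(-1262)). d mod 4 = 2, so D = disc(K) = 4d = -5048
h(K) equals the number of primitive reduced positive-definite forms (a, b, c) = a*x^2 + b*x*y + c*y^2 with b^2 - 4ac = D,
where reduced means |b| <= a <= c, with b >= 0 whenever |b| = a or a = c, and primitive means gcd(a, b, c) = 1.
Reduced forces 3a^2 <= |D| = 5048, so 1 <= a <= 41; b must have the parity of D, and c = (b^2 - D)/(4a) must be an integer >= a.
Enumerate a = 1..41, b in [-a, a]:
  a=1: (1, 0, 1262)  [1]
  a=2: (2, 0, 631)  [1]
  a=3: (3, -2, 421), (3, 2, 421)  [2]
  a=4..5: none
  a=6: (6, -4, 211), (6, 4, 211)  [2]
  a=7..8: none
  a=9: (9, -8, 142), (9, 8, 142)  [2]
  a=10: none
  a=11: (11, -10, 117), (11, 10, 117)  [2]
  a=12: none
  a=13: (13, -10, 99), (13, 10, 99)  [2]
  a=14..16: none
  a=17: (17, -16, 78), (17, 16, 78)  [2]
  a=18: (18, -8, 71), (18, 8, 71)  [2]
  a=19: (19, -14, 69), (19, 14, 69)  [2]
  a=20..21: none
  a=22: (22, -12, 59), (22, 12, 59)  [2]
  a=23: (23, -14, 57), (23, 14, 57)  [2]
  a=24..25: none
  a=26: (26, -16, 51), (26, 16, 51)  [2]
  a=27: (27, -26, 53), (27, 26, 53)  [2]
  a=28..30: none
  a=31: (31, -6, 41), (31, 6, 41)  [2]
  a=32: none
  a=33: (33, -32, 46), (33, -10, 39), (33, 10, 39), (33, 32, 46)  [4]
  a=34: (34, -16, 39), (34, 16, 39)  [2]
  a=35..36: none
  a=37: (37, -24, 38), (37, 24, 38)  [2]
  a=38..41: none
Total reduced forms: 1 + 1 + 2 + 2 + 2 + 2 + 2 + 2 + 2 + 2 + 2 + 2 + 2 + 2 + 2 + 4 + 2 + 2 = 36
h = 36

36


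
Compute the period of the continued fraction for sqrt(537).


Run the CF algorithm for sqrt(537).
a_0 = floor(sqrt(537)) = 23; set m_0=0, q_0=1.
Recurrence: m' = q*a - m,  q' = (d - m'^2)/q,  a' = floor((a_0 + m')/q').
  step 1: m=23, q=8, a=5
  step 2: m=17, q=31, a=1
  step 3: m=14, q=11, a=3
  step 4: m=19, q=16, a=2
  step 5: m=13, q=23, a=1
  step 6: m=10, q=19, a=1
  step 7: m=9, q=24, a=1
  step 8: m=15, q=13, a=2
  step 9: m=11, q=32, a=1
  step 10: m=21, q=3, a=14
  step 11: m=21, q=32, a=1
  step 12: m=11, q=13, a=2
  step 13: m=15, q=24, a=1
  step 14: m=9, q=19, a=1
  step 15: m=10, q=23, a=1
  step 16: m=13, q=16, a=2
  step 17: m=19, q=11, a=3
  step 18: m=14, q=31, a=1
  step 19: m=17, q=8, a=5
  step 20: m=23, q=1, a=46
a_20 = 2*a_0 = 46, so the period closes here.
sqrt(537) = [23; 5, 1, 3, 2, 1, 1, 1, 2, 1, 14, 1, 2, 1, 1, 1, 2, 3, 1, 5, 46]
Period length = 20

20


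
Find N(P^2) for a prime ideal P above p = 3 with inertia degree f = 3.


N(P^a) = p^(a*f)
= 3^(2*3)
= 3^6
= 729

729


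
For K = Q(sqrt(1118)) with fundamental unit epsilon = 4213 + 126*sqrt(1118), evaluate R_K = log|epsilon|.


epsilon = 4213 + 126*sqrt(1118)
= 8425.9999
R = ln(8425.9999)
= 9.0391

9.0391


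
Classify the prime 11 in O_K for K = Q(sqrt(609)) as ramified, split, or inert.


K = Q(sqrt(609)). Since d mod 4 = 1, disc(K) = 609.
Check p | disc: 609 mod 11 = 4.
p does not divide disc. Compute Legendre symbol (d/p):
4^((11-1)/2) mod 11 = 1
(d/p) = 1, so p splits: (p) = P*P' with e=1, f=1, g=2.
Therefore p is split.

split


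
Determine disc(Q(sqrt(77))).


For K = Q(sqrt(d)) with d squarefree: disc(K) = d if d = 1 mod 4, and disc(K) = 4d if d = 2 or 3 mod 4.
Here d = 77, and d mod 4 = 1.
d = 1 mod 4 (O_K = Z[(1+sqrt(d))/2]), so disc(K) = d = 77

77


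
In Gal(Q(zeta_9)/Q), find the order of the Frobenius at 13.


The Frobenius at p in Gal(Q(zeta_n)/Q) = (Z/nZ)* is the class of p, so its order is ord_9(13), the smallest k >= 1 with 13^k = 1 mod 9.
n = 9 = 3^2, phi(9) = 6; the order divides phi(n).
Divisors of 6: 1, 2, 3, 6
Repeated squaring mod 9: 13^1 = 4, 13^2 = 7, 13^4 = 4
Test divisors in increasing order:
  k=1: 13^1 = 4 mod 9
  k=2: 13^2 = 7 mod 9
  k=3: 13^3 = 7 * 4 = 1 mod 9  <- first divisor giving 1
Order = 3

3


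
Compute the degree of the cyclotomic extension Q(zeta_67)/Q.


The degree equals Euler's totient phi(67).
67 = 67
phi(67) = 66

66


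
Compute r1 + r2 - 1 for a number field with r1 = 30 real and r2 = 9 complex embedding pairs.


By Dirichlet's unit theorem:
rank = r1 + r2 - 1
= 30 + 9 - 1
= 38

38


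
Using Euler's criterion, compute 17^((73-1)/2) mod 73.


p = 73 is prime and the exponent is (p-1)/2 = 36, so by Euler's criterion 17^36 = (17/73) = +1 or -1 mod 73.
Compute by square-and-multiply:
  36 = 32 + 4 (binary 100100)
  Repeated squaring mod 73: 17^1 = 17, 17^2 = 70, 17^4 = 9, 17^8 = 8, 17^16 = 64, 17^32 = 8
  17^36 = 17^32 * 17^4 = 8 * 9 mod 73
    8 * 9 = 72 = 72 mod 73
  17^36 = 72 mod 73
Result 72 = p - 1 = -1 mod 73: 17 is a quadratic non-residue mod 73. As a residue in [0, p-1] the value is 72.
17^36 mod 73 = 72

72


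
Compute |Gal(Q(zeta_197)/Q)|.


|Gal(Q(zeta_197)/Q)| = phi(197)
= 196

196


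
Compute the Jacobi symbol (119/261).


Compute (119/261) via quadratic reciprocity:
  reciprocity: (119/261) -> +(261/119)
  reduce: (23/119)
  reciprocity: (23/119) -> -(119/23)
  reduce: (4/23)
  pull out 2: (2/23) = +1  (since 23 mod 8 = 7)
  pull out 2: (2/23) = +1  (since 23 mod 8 = 7)
  (1/23) = 1
Product of signs = -1

-1


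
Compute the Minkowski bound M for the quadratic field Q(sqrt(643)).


d = 643, d mod 4 = 3, so disc(K) = 4d = 2572; |disc(K)| = 2572
Real quadratic field, so n = 2, s = r2 = 0, r1 = 2
M = (n!/n^n) * (4/pi)^s * sqrt(|disc(K)|) = (2!/2^2) * (4/pi)^0 * sqrt(2572)
= 0.5 * 1.000000 * 50.714889
= 25.3574

25.3574


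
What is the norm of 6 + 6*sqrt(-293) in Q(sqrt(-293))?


N(a + b*sqrt(d)) = a^2 - d*b^2
= (6)^2 - (-293)*(6)^2
= 36 + 10548
= 10584

10584


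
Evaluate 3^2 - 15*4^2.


x^2 - d*y^2
= 3^2 - 15*4^2
= 9 - 240
= -231

-231


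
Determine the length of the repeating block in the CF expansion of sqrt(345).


Run the CF algorithm for sqrt(345).
a_0 = floor(sqrt(345)) = 18; set m_0=0, q_0=1.
Recurrence: m' = q*a - m,  q' = (d - m'^2)/q,  a' = floor((a_0 + m')/q').
  step 1: m=18, q=21, a=1
  step 2: m=3, q=16, a=1
  step 3: m=13, q=11, a=2
  step 4: m=9, q=24, a=1
  step 5: m=15, q=5, a=6
  step 6: m=15, q=24, a=1
  step 7: m=9, q=11, a=2
  step 8: m=13, q=16, a=1
  step 9: m=3, q=21, a=1
  step 10: m=18, q=1, a=36
a_10 = 2*a_0 = 36, so the period closes here.
sqrt(345) = [18; 1, 1, 2, 1, 6, 1, 2, 1, 1, 36]
Period length = 10

10
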